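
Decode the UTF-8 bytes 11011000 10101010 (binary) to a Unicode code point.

Leading byte 0xD8 = 11011000 matches 110xxxxx → 2-byte sequence.
Byte 1: 0xD8 = 11011000, payload 11000 (5 bits).
Byte 2: 0xAA = 10101010 (10xxxxxx ✓), payload 101010.
Concatenate: 11000101010 = 0x62A (11 bits → U+062A).

U+062A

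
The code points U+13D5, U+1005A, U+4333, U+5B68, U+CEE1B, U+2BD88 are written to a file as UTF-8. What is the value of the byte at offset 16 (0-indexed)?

0x9B

U+13D5 → 3-byte form E1 8F 95 at offsets 0–2.
U+1005A → 4-byte form F0 90 81 9A at offsets 3–6.
U+4333 → 3-byte form E4 8C B3 at offsets 7–9.
U+5B68 → 3-byte form E5 AD A8 at offsets 10–12.
U+CEE1B → 4-byte form F3 8E B8 9B at offsets 13–16.
Offset 16 falls in char 5's range; it's byte 4 of F3 8E B8 9B = 0x9B.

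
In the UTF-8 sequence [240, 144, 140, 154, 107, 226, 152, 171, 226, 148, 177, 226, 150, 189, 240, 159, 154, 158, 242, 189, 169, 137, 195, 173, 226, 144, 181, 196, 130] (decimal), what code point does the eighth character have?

U+00ED

Offset 0: leading byte 0xF0 = 11110000 → 4-byte char #1 = F0 90 8C 9A.
Offset 4: leading byte 0x6B = 01101011 → 1-byte char #2 = 6B.
Offset 5: leading byte 0xE2 = 11100010 → 3-byte char #3 = E2 98 AB.
Offset 8: leading byte 0xE2 = 11100010 → 3-byte char #4 = E2 94 B1.
Offset 11: leading byte 0xE2 = 11100010 → 3-byte char #5 = E2 96 BD.
Offset 14: leading byte 0xF0 = 11110000 → 4-byte char #6 = F0 9F 9A 9E.
Offset 18: leading byte 0xF2 = 11110010 → 4-byte char #7 = F2 BD A9 89.
Offset 22: leading byte 0xC3 = 11000011 → 2-byte char #8 = C3 AD.
Leading byte 0xC3 = 11000011 matches 110xxxxx → 2-byte sequence.
Byte 1: 0xC3 = 11000011, payload 00011 (5 bits).
Byte 2: 0xAD = 10101101 (10xxxxxx ✓), payload 101101.
Concatenate: 00011101101 = 0xED (11 bits → U+00ED).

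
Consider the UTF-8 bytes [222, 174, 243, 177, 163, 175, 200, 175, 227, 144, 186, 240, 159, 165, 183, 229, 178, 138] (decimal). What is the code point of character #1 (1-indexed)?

U+07AE

Offset 0: leading byte 0xDE = 11011110 → 2-byte char #1 = DE AE.
Leading byte 0xDE = 11011110 matches 110xxxxx → 2-byte sequence.
Byte 1: 0xDE = 11011110, payload 11110 (5 bits).
Byte 2: 0xAE = 10101110 (10xxxxxx ✓), payload 101110.
Concatenate: 11110101110 = 0x7AE (11 bits → U+07AE).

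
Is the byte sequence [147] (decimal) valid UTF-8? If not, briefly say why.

Byte 0x93 = 10010011 has the form 10xxxxxx — a continuation byte — but there is no preceding leading byte.

invalid (continuation byte with no leading byte)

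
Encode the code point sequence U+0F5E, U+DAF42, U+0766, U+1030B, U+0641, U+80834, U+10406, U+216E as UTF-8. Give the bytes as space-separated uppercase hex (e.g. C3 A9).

E0 BD 9E F3 9A BD 82 DD A6 F0 90 8C 8B D9 81 F2 80 A0 B4 F0 90 90 86 E2 85 AE

U+0F5E: 3-byte form → E0 BD 9E.
U+DAF42: 4-byte form → F3 9A BD 82.
U+0766: 2-byte form → DD A6.
U+1030B: 4-byte form → F0 90 8C 8B.
U+0641: 2-byte form → D9 81.
U+80834: 4-byte form → F2 80 A0 B4.
U+10406: 4-byte form → F0 90 90 86.
U+216E: 3-byte form → E2 85 AE.
Concatenated (26 bytes): E0 BD 9E F3 9A BD 82 DD A6 F0 90 8C 8B D9 81 F2 80 A0 B4 F0 90 90 86 E2 85 AE.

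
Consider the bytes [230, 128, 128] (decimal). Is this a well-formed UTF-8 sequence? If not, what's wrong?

Leading byte 0xE6 = 11100110 → 3-byte form.
Continuation bytes 0x80=10000000, 0x80=10000000 all match 10xxxxxx.
Decoded value 0x6000 is ≥ 0x800 (shortest form) and not a surrogate.

valid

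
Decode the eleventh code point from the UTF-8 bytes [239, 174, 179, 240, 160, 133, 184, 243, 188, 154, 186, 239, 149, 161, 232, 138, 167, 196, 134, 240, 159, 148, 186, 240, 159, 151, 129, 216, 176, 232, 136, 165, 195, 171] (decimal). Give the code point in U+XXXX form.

Offset 0: leading byte 0xEF = 11101111 → 3-byte char #1 = EF AE B3.
Offset 3: leading byte 0xF0 = 11110000 → 4-byte char #2 = F0 A0 85 B8.
Offset 7: leading byte 0xF3 = 11110011 → 4-byte char #3 = F3 BC 9A BA.
Offset 11: leading byte 0xEF = 11101111 → 3-byte char #4 = EF 95 A1.
Offset 14: leading byte 0xE8 = 11101000 → 3-byte char #5 = E8 8A A7.
Offset 17: leading byte 0xC4 = 11000100 → 2-byte char #6 = C4 86.
Offset 19: leading byte 0xF0 = 11110000 → 4-byte char #7 = F0 9F 94 BA.
Offset 23: leading byte 0xF0 = 11110000 → 4-byte char #8 = F0 9F 97 81.
Offset 27: leading byte 0xD8 = 11011000 → 2-byte char #9 = D8 B0.
Offset 29: leading byte 0xE8 = 11101000 → 3-byte char #10 = E8 88 A5.
Offset 32: leading byte 0xC3 = 11000011 → 2-byte char #11 = C3 AB.
Leading byte 0xC3 = 11000011 matches 110xxxxx → 2-byte sequence.
Byte 1: 0xC3 = 11000011, payload 00011 (5 bits).
Byte 2: 0xAB = 10101011 (10xxxxxx ✓), payload 101011.
Concatenate: 00011101011 = 0xEB (11 bits → U+00EB).

U+00EB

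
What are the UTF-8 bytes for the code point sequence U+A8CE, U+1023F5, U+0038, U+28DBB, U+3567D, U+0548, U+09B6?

U+A8CE: 3-byte form → EA A3 8E.
U+1023F5: 4-byte form → F4 82 8F B5.
U+0038: 1-byte form → 38.
U+28DBB: 4-byte form → F0 A8 B6 BB.
U+3567D: 4-byte form → F0 B5 99 BD.
U+0548: 2-byte form → D5 88.
U+09B6: 3-byte form → E0 A6 B6.
Concatenated (21 bytes): EA A3 8E F4 82 8F B5 38 F0 A8 B6 BB F0 B5 99 BD D5 88 E0 A6 B6.

EA A3 8E F4 82 8F B5 38 F0 A8 B6 BB F0 B5 99 BD D5 88 E0 A6 B6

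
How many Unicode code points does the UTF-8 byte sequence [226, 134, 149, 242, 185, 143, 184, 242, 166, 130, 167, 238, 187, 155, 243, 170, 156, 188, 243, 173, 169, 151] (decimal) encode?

6

Byte at offset 0: 0xE2 = 11100010 → 3-byte char (#1). Advance 3.
Byte at offset 3: 0xF2 = 11110010 → 4-byte char (#2). Advance 4.
Byte at offset 7: 0xF2 = 11110010 → 4-byte char (#3). Advance 4.
Byte at offset 11: 0xEE = 11101110 → 3-byte char (#4). Advance 3.
Byte at offset 14: 0xF3 = 11110011 → 4-byte char (#5). Advance 4.
Byte at offset 18: 0xF3 = 11110011 → 4-byte char (#6). Advance 4.
Reached end at offset 22 after 6 code points.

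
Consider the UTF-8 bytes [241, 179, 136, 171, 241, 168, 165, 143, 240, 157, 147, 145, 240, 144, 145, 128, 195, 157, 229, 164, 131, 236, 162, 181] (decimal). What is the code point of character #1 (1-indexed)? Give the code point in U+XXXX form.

U+7322B

Offset 0: leading byte 0xF1 = 11110001 → 4-byte char #1 = F1 B3 88 AB.
Leading byte 0xF1 = 11110001 matches 11110xxx → 4-byte sequence.
Byte 1: 0xF1 = 11110001, payload 001 (3 bits).
Byte 2: 0xB3 = 10110011 (10xxxxxx ✓), payload 110011.
Byte 3: 0x88 = 10001000 (10xxxxxx ✓), payload 001000.
Byte 4: 0xAB = 10101011 (10xxxxxx ✓), payload 101011.
Concatenate: 001110011001000101011 = 0x7322B (21 bits → U+7322B).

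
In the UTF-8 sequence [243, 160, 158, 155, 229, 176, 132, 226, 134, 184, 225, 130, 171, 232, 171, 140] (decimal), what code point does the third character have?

Offset 0: leading byte 0xF3 = 11110011 → 4-byte char #1 = F3 A0 9E 9B.
Offset 4: leading byte 0xE5 = 11100101 → 3-byte char #2 = E5 B0 84.
Offset 7: leading byte 0xE2 = 11100010 → 3-byte char #3 = E2 86 B8.
Leading byte 0xE2 = 11100010 matches 1110xxxx → 3-byte sequence.
Byte 1: 0xE2 = 11100010, payload 0010 (4 bits).
Byte 2: 0x86 = 10000110 (10xxxxxx ✓), payload 000110.
Byte 3: 0xB8 = 10111000 (10xxxxxx ✓), payload 111000.
Concatenate: 0010000110111000 = 0x21B8 (16 bits → U+21B8).

U+21B8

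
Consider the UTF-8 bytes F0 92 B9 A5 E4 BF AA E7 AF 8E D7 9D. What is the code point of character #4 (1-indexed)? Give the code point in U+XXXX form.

U+05DD

Offset 0: leading byte 0xF0 = 11110000 → 4-byte char #1 = F0 92 B9 A5.
Offset 4: leading byte 0xE4 = 11100100 → 3-byte char #2 = E4 BF AA.
Offset 7: leading byte 0xE7 = 11100111 → 3-byte char #3 = E7 AF 8E.
Offset 10: leading byte 0xD7 = 11010111 → 2-byte char #4 = D7 9D.
Leading byte 0xD7 = 11010111 matches 110xxxxx → 2-byte sequence.
Byte 1: 0xD7 = 11010111, payload 10111 (5 bits).
Byte 2: 0x9D = 10011101 (10xxxxxx ✓), payload 011101.
Concatenate: 10111011101 = 0x5DD (11 bits → U+05DD).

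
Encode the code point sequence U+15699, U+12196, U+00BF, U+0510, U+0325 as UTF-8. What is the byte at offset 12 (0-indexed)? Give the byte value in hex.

0xCC

U+15699 → 4-byte form F0 95 9A 99 at offsets 0–3.
U+12196 → 4-byte form F0 92 86 96 at offsets 4–7.
U+00BF → 2-byte form C2 BF at offsets 8–9.
U+0510 → 2-byte form D4 90 at offsets 10–11.
U+0325 → 2-byte form CC A5 at offsets 12–13.
Offset 12 falls in char 5's range; it's byte 1 of CC A5 = 0xCC.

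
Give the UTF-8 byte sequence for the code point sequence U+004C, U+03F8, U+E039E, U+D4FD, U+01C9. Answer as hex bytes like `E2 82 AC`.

4C CF B8 F3 A0 8E 9E ED 93 BD C7 89

U+004C: 1-byte form → 4C.
U+03F8: 2-byte form → CF B8.
U+E039E: 4-byte form → F3 A0 8E 9E.
U+D4FD: 3-byte form → ED 93 BD.
U+01C9: 2-byte form → C7 89.
Concatenated (12 bytes): 4C CF B8 F3 A0 8E 9E ED 93 BD C7 89.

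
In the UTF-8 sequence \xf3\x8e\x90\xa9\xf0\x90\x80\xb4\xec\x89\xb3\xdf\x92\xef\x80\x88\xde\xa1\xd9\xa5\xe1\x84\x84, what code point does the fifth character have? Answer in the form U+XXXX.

Offset 0: leading byte 0xF3 = 11110011 → 4-byte char #1 = F3 8E 90 A9.
Offset 4: leading byte 0xF0 = 11110000 → 4-byte char #2 = F0 90 80 B4.
Offset 8: leading byte 0xEC = 11101100 → 3-byte char #3 = EC 89 B3.
Offset 11: leading byte 0xDF = 11011111 → 2-byte char #4 = DF 92.
Offset 13: leading byte 0xEF = 11101111 → 3-byte char #5 = EF 80 88.
Leading byte 0xEF = 11101111 matches 1110xxxx → 3-byte sequence.
Byte 1: 0xEF = 11101111, payload 1111 (4 bits).
Byte 2: 0x80 = 10000000 (10xxxxxx ✓), payload 000000.
Byte 3: 0x88 = 10001000 (10xxxxxx ✓), payload 001000.
Concatenate: 1111000000001000 = 0xF008 (16 bits → U+F008).

U+F008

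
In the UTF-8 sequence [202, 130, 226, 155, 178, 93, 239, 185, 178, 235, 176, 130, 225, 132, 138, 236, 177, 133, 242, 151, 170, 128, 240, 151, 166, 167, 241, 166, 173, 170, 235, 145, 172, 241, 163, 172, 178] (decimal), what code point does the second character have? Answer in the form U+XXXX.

U+26F2

Offset 0: leading byte 0xCA = 11001010 → 2-byte char #1 = CA 82.
Offset 2: leading byte 0xE2 = 11100010 → 3-byte char #2 = E2 9B B2.
Leading byte 0xE2 = 11100010 matches 1110xxxx → 3-byte sequence.
Byte 1: 0xE2 = 11100010, payload 0010 (4 bits).
Byte 2: 0x9B = 10011011 (10xxxxxx ✓), payload 011011.
Byte 3: 0xB2 = 10110010 (10xxxxxx ✓), payload 110010.
Concatenate: 0010011011110010 = 0x26F2 (16 bits → U+26F2).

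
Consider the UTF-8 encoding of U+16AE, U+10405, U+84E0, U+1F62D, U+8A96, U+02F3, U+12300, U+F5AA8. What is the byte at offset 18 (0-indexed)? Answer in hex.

U+16AE → 3-byte form E1 9A AE at offsets 0–2.
U+10405 → 4-byte form F0 90 90 85 at offsets 3–6.
U+84E0 → 3-byte form E8 93 A0 at offsets 7–9.
U+1F62D → 4-byte form F0 9F 98 AD at offsets 10–13.
U+8A96 → 3-byte form E8 AA 96 at offsets 14–16.
U+02F3 → 2-byte form CB B3 at offsets 17–18.
Offset 18 falls in char 6's range; it's byte 2 of CB B3 = 0xB3.

0xB3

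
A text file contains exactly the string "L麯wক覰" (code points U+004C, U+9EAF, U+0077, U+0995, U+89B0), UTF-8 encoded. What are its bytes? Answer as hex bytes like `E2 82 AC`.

4C E9 BA AF 77 E0 A6 95 E8 A6 B0

U+004C: 1-byte form → 4C.
U+9EAF: 3-byte form → E9 BA AF.
U+0077: 1-byte form → 77.
U+0995: 3-byte form → E0 A6 95.
U+89B0: 3-byte form → E8 A6 B0.
Concatenated (11 bytes): 4C E9 BA AF 77 E0 A6 95 E8 A6 B0.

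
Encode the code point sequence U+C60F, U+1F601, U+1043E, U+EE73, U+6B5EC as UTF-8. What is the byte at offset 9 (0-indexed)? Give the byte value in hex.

U+C60F → 3-byte form EC 98 8F at offsets 0–2.
U+1F601 → 4-byte form F0 9F 98 81 at offsets 3–6.
U+1043E → 4-byte form F0 90 90 BE at offsets 7–10.
Offset 9 falls in char 3's range; it's byte 3 of F0 90 90 BE = 0x90.

0x90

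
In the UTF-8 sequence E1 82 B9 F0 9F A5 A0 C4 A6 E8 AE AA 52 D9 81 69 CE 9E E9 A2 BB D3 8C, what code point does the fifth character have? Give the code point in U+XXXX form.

U+0052

Offset 0: leading byte 0xE1 = 11100001 → 3-byte char #1 = E1 82 B9.
Offset 3: leading byte 0xF0 = 11110000 → 4-byte char #2 = F0 9F A5 A0.
Offset 7: leading byte 0xC4 = 11000100 → 2-byte char #3 = C4 A6.
Offset 9: leading byte 0xE8 = 11101000 → 3-byte char #4 = E8 AE AA.
Offset 12: leading byte 0x52 = 01010010 → 1-byte char #5 = 52.
Leading byte 0x52 = 01010010 matches 0xxxxxxx → 1-byte sequence.
Byte 1: 0x52 = 01010010, payload 1010010 (7 bits).
Concatenate: 1010010 = 0x52 (7 bits → U+0052).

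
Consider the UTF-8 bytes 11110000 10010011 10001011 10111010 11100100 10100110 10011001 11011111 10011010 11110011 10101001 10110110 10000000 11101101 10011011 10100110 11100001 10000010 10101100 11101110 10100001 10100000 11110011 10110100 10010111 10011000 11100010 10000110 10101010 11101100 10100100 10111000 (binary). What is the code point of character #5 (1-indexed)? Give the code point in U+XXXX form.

U+D6E6

Offset 0: leading byte 0xF0 = 11110000 → 4-byte char #1 = F0 93 8B BA.
Offset 4: leading byte 0xE4 = 11100100 → 3-byte char #2 = E4 A6 99.
Offset 7: leading byte 0xDF = 11011111 → 2-byte char #3 = DF 9A.
Offset 9: leading byte 0xF3 = 11110011 → 4-byte char #4 = F3 A9 B6 80.
Offset 13: leading byte 0xED = 11101101 → 3-byte char #5 = ED 9B A6.
Leading byte 0xED = 11101101 matches 1110xxxx → 3-byte sequence.
Byte 1: 0xED = 11101101, payload 1101 (4 bits).
Byte 2: 0x9B = 10011011 (10xxxxxx ✓), payload 011011.
Byte 3: 0xA6 = 10100110 (10xxxxxx ✓), payload 100110.
Concatenate: 1101011011100110 = 0xD6E6 (16 bits → U+D6E6).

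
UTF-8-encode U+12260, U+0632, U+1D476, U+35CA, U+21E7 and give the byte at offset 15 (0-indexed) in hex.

U+12260 → 4-byte form F0 92 89 A0 at offsets 0–3.
U+0632 → 2-byte form D8 B2 at offsets 4–5.
U+1D476 → 4-byte form F0 9D 91 B6 at offsets 6–9.
U+35CA → 3-byte form E3 97 8A at offsets 10–12.
U+21E7 → 3-byte form E2 87 A7 at offsets 13–15.
Offset 15 falls in char 5's range; it's byte 3 of E2 87 A7 = 0xA7.

0xA7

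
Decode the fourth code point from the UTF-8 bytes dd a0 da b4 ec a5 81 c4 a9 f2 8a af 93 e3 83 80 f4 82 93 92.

U+0129

Offset 0: leading byte 0xDD = 11011101 → 2-byte char #1 = DD A0.
Offset 2: leading byte 0xDA = 11011010 → 2-byte char #2 = DA B4.
Offset 4: leading byte 0xEC = 11101100 → 3-byte char #3 = EC A5 81.
Offset 7: leading byte 0xC4 = 11000100 → 2-byte char #4 = C4 A9.
Leading byte 0xC4 = 11000100 matches 110xxxxx → 2-byte sequence.
Byte 1: 0xC4 = 11000100, payload 00100 (5 bits).
Byte 2: 0xA9 = 10101001 (10xxxxxx ✓), payload 101001.
Concatenate: 00100101001 = 0x129 (11 bits → U+0129).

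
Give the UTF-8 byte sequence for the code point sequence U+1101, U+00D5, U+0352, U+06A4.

E1 84 81 C3 95 CD 92 DA A4

U+1101: 3-byte form → E1 84 81.
U+00D5: 2-byte form → C3 95.
U+0352: 2-byte form → CD 92.
U+06A4: 2-byte form → DA A4.
Concatenated (9 bytes): E1 84 81 C3 95 CD 92 DA A4.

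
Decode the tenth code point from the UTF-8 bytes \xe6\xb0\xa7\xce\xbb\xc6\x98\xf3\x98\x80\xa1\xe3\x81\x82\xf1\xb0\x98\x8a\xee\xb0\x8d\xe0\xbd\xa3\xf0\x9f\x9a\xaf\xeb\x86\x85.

U+B185

Offset 0: leading byte 0xE6 = 11100110 → 3-byte char #1 = E6 B0 A7.
Offset 3: leading byte 0xCE = 11001110 → 2-byte char #2 = CE BB.
Offset 5: leading byte 0xC6 = 11000110 → 2-byte char #3 = C6 98.
Offset 7: leading byte 0xF3 = 11110011 → 4-byte char #4 = F3 98 80 A1.
Offset 11: leading byte 0xE3 = 11100011 → 3-byte char #5 = E3 81 82.
Offset 14: leading byte 0xF1 = 11110001 → 4-byte char #6 = F1 B0 98 8A.
Offset 18: leading byte 0xEE = 11101110 → 3-byte char #7 = EE B0 8D.
Offset 21: leading byte 0xE0 = 11100000 → 3-byte char #8 = E0 BD A3.
Offset 24: leading byte 0xF0 = 11110000 → 4-byte char #9 = F0 9F 9A AF.
Offset 28: leading byte 0xEB = 11101011 → 3-byte char #10 = EB 86 85.
Leading byte 0xEB = 11101011 matches 1110xxxx → 3-byte sequence.
Byte 1: 0xEB = 11101011, payload 1011 (4 bits).
Byte 2: 0x86 = 10000110 (10xxxxxx ✓), payload 000110.
Byte 3: 0x85 = 10000101 (10xxxxxx ✓), payload 000101.
Concatenate: 1011000110000101 = 0xB185 (16 bits → U+B185).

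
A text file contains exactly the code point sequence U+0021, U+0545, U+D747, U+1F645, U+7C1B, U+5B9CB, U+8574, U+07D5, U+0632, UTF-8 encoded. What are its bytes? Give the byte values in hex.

21 D5 85 ED 9D 87 F0 9F 99 85 E7 B0 9B F1 9B A7 8B E8 95 B4 DF 95 D8 B2

U+0021: 1-byte form → 21.
U+0545: 2-byte form → D5 85.
U+D747: 3-byte form → ED 9D 87.
U+1F645: 4-byte form → F0 9F 99 85.
U+7C1B: 3-byte form → E7 B0 9B.
U+5B9CB: 4-byte form → F1 9B A7 8B.
U+8574: 3-byte form → E8 95 B4.
U+07D5: 2-byte form → DF 95.
U+0632: 2-byte form → D8 B2.
Concatenated (24 bytes): 21 D5 85 ED 9D 87 F0 9F 99 85 E7 B0 9B F1 9B A7 8B E8 95 B4 DF 95 D8 B2.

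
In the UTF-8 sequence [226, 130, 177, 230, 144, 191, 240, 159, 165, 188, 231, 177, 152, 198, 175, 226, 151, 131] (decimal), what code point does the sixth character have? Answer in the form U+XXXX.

Offset 0: leading byte 0xE2 = 11100010 → 3-byte char #1 = E2 82 B1.
Offset 3: leading byte 0xE6 = 11100110 → 3-byte char #2 = E6 90 BF.
Offset 6: leading byte 0xF0 = 11110000 → 4-byte char #3 = F0 9F A5 BC.
Offset 10: leading byte 0xE7 = 11100111 → 3-byte char #4 = E7 B1 98.
Offset 13: leading byte 0xC6 = 11000110 → 2-byte char #5 = C6 AF.
Offset 15: leading byte 0xE2 = 11100010 → 3-byte char #6 = E2 97 83.
Leading byte 0xE2 = 11100010 matches 1110xxxx → 3-byte sequence.
Byte 1: 0xE2 = 11100010, payload 0010 (4 bits).
Byte 2: 0x97 = 10010111 (10xxxxxx ✓), payload 010111.
Byte 3: 0x83 = 10000011 (10xxxxxx ✓), payload 000011.
Concatenate: 0010010111000011 = 0x25C3 (16 bits → U+25C3).

U+25C3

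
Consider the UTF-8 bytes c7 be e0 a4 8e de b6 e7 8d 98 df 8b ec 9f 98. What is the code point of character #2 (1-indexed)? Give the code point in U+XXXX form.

U+090E

Offset 0: leading byte 0xC7 = 11000111 → 2-byte char #1 = C7 BE.
Offset 2: leading byte 0xE0 = 11100000 → 3-byte char #2 = E0 A4 8E.
Leading byte 0xE0 = 11100000 matches 1110xxxx → 3-byte sequence.
Byte 1: 0xE0 = 11100000, payload 0000 (4 bits).
Byte 2: 0xA4 = 10100100 (10xxxxxx ✓), payload 100100.
Byte 3: 0x8E = 10001110 (10xxxxxx ✓), payload 001110.
Concatenate: 0000100100001110 = 0x90E (16 bits → U+090E).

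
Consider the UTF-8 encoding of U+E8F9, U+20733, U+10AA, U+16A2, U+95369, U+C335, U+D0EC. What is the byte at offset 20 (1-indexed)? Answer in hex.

0xB5

1-indexed offset 20 is 0-indexed offset 19.
U+E8F9 → 3-byte form EE A3 B9 at offsets 0–2.
U+20733 → 4-byte form F0 A0 9C B3 at offsets 3–6.
U+10AA → 3-byte form E1 82 AA at offsets 7–9.
U+16A2 → 3-byte form E1 9A A2 at offsets 10–12.
U+95369 → 4-byte form F2 95 8D A9 at offsets 13–16.
U+C335 → 3-byte form EC 8C B5 at offsets 17–19.
Offset 19 falls in char 6's range; it's byte 3 of EC 8C B5 = 0xB5.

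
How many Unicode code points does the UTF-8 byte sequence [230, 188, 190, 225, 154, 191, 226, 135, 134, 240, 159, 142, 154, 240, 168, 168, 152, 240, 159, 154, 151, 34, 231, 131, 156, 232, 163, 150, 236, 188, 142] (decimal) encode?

Byte at offset 0: 0xE6 = 11100110 → 3-byte char (#1). Advance 3.
Byte at offset 3: 0xE1 = 11100001 → 3-byte char (#2). Advance 3.
Byte at offset 6: 0xE2 = 11100010 → 3-byte char (#3). Advance 3.
Byte at offset 9: 0xF0 = 11110000 → 4-byte char (#4). Advance 4.
Byte at offset 13: 0xF0 = 11110000 → 4-byte char (#5). Advance 4.
Byte at offset 17: 0xF0 = 11110000 → 4-byte char (#6). Advance 4.
Byte at offset 21: 0x22 = 00100010 → 1-byte char (#7). Advance 1.
Byte at offset 22: 0xE7 = 11100111 → 3-byte char (#8). Advance 3.
Byte at offset 25: 0xE8 = 11101000 → 3-byte char (#9). Advance 3.
Byte at offset 28: 0xEC = 11101100 → 3-byte char (#10). Advance 3.
Reached end at offset 31 after 10 code points.

10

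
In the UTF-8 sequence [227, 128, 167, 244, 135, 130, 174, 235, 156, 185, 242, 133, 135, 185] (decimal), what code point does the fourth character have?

Offset 0: leading byte 0xE3 = 11100011 → 3-byte char #1 = E3 80 A7.
Offset 3: leading byte 0xF4 = 11110100 → 4-byte char #2 = F4 87 82 AE.
Offset 7: leading byte 0xEB = 11101011 → 3-byte char #3 = EB 9C B9.
Offset 10: leading byte 0xF2 = 11110010 → 4-byte char #4 = F2 85 87 B9.
Leading byte 0xF2 = 11110010 matches 11110xxx → 4-byte sequence.
Byte 1: 0xF2 = 11110010, payload 010 (3 bits).
Byte 2: 0x85 = 10000101 (10xxxxxx ✓), payload 000101.
Byte 3: 0x87 = 10000111 (10xxxxxx ✓), payload 000111.
Byte 4: 0xB9 = 10111001 (10xxxxxx ✓), payload 111001.
Concatenate: 010000101000111111001 = 0x851F9 (21 bits → U+851F9).

U+851F9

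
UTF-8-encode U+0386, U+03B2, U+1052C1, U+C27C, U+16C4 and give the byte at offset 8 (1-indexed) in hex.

0x81

1-indexed offset 8 is 0-indexed offset 7.
U+0386 → 2-byte form CE 86 at offsets 0–1.
U+03B2 → 2-byte form CE B2 at offsets 2–3.
U+1052C1 → 4-byte form F4 85 8B 81 at offsets 4–7.
Offset 7 falls in char 3's range; it's byte 4 of F4 85 8B 81 = 0x81.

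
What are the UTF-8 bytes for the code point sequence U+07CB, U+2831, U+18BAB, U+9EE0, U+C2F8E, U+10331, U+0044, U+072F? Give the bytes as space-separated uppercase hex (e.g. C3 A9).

U+07CB: 2-byte form → DF 8B.
U+2831: 3-byte form → E2 A0 B1.
U+18BAB: 4-byte form → F0 98 AE AB.
U+9EE0: 3-byte form → E9 BB A0.
U+C2F8E: 4-byte form → F3 82 BE 8E.
U+10331: 4-byte form → F0 90 8C B1.
U+0044: 1-byte form → 44.
U+072F: 2-byte form → DC AF.
Concatenated (23 bytes): DF 8B E2 A0 B1 F0 98 AE AB E9 BB A0 F3 82 BE 8E F0 90 8C B1 44 DC AF.

DF 8B E2 A0 B1 F0 98 AE AB E9 BB A0 F3 82 BE 8E F0 90 8C B1 44 DC AF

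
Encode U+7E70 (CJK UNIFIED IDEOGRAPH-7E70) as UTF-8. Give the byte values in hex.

E7 B9 B0

U+7E70 = 0x7E70 = 32368 decimal. In range U+0800–U+FFFF → 3-byte form: 1110xxxx 10xxxxxx 10xxxxxx.
Binary (16 bits): 0111111001110000.
Split 4+6+6: 0111 | 111001 | 110000.
Byte 1: 11100111 = 0xE7.
Byte 2: 10111001 = 0xB9.
Byte 3: 10110000 = 0xB0.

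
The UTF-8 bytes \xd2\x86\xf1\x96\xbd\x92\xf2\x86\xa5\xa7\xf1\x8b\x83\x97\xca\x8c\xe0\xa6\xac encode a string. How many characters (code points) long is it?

Byte at offset 0: 0xD2 = 11010010 → 2-byte char (#1). Advance 2.
Byte at offset 2: 0xF1 = 11110001 → 4-byte char (#2). Advance 4.
Byte at offset 6: 0xF2 = 11110010 → 4-byte char (#3). Advance 4.
Byte at offset 10: 0xF1 = 11110001 → 4-byte char (#4). Advance 4.
Byte at offset 14: 0xCA = 11001010 → 2-byte char (#5). Advance 2.
Byte at offset 16: 0xE0 = 11100000 → 3-byte char (#6). Advance 3.
Reached end at offset 19 after 6 code points.

6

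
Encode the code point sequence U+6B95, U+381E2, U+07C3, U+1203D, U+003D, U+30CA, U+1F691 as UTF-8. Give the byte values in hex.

E6 AE 95 F0 B8 87 A2 DF 83 F0 92 80 BD 3D E3 83 8A F0 9F 9A 91

U+6B95: 3-byte form → E6 AE 95.
U+381E2: 4-byte form → F0 B8 87 A2.
U+07C3: 2-byte form → DF 83.
U+1203D: 4-byte form → F0 92 80 BD.
U+003D: 1-byte form → 3D.
U+30CA: 3-byte form → E3 83 8A.
U+1F691: 4-byte form → F0 9F 9A 91.
Concatenated (21 bytes): E6 AE 95 F0 B8 87 A2 DF 83 F0 92 80 BD 3D E3 83 8A F0 9F 9A 91.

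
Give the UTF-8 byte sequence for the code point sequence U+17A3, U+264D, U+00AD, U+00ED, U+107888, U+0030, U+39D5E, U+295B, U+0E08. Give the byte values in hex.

E1 9E A3 E2 99 8D C2 AD C3 AD F4 87 A2 88 30 F0 B9 B5 9E E2 A5 9B E0 B8 88

U+17A3: 3-byte form → E1 9E A3.
U+264D: 3-byte form → E2 99 8D.
U+00AD: 2-byte form → C2 AD.
U+00ED: 2-byte form → C3 AD.
U+107888: 4-byte form → F4 87 A2 88.
U+0030: 1-byte form → 30.
U+39D5E: 4-byte form → F0 B9 B5 9E.
U+295B: 3-byte form → E2 A5 9B.
U+0E08: 3-byte form → E0 B8 88.
Concatenated (25 bytes): E1 9E A3 E2 99 8D C2 AD C3 AD F4 87 A2 88 30 F0 B9 B5 9E E2 A5 9B E0 B8 88.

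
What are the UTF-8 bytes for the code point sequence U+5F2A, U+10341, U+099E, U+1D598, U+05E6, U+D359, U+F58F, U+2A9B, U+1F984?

U+5F2A: 3-byte form → E5 BC AA.
U+10341: 4-byte form → F0 90 8D 81.
U+099E: 3-byte form → E0 A6 9E.
U+1D598: 4-byte form → F0 9D 96 98.
U+05E6: 2-byte form → D7 A6.
U+D359: 3-byte form → ED 8D 99.
U+F58F: 3-byte form → EF 96 8F.
U+2A9B: 3-byte form → E2 AA 9B.
U+1F984: 4-byte form → F0 9F A6 84.
Concatenated (29 bytes): E5 BC AA F0 90 8D 81 E0 A6 9E F0 9D 96 98 D7 A6 ED 8D 99 EF 96 8F E2 AA 9B F0 9F A6 84.

E5 BC AA F0 90 8D 81 E0 A6 9E F0 9D 96 98 D7 A6 ED 8D 99 EF 96 8F E2 AA 9B F0 9F A6 84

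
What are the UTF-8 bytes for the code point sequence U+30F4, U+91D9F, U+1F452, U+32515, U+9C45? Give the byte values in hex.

E3 83 B4 F2 91 B6 9F F0 9F 91 92 F0 B2 94 95 E9 B1 85

U+30F4: 3-byte form → E3 83 B4.
U+91D9F: 4-byte form → F2 91 B6 9F.
U+1F452: 4-byte form → F0 9F 91 92.
U+32515: 4-byte form → F0 B2 94 95.
U+9C45: 3-byte form → E9 B1 85.
Concatenated (18 bytes): E3 83 B4 F2 91 B6 9F F0 9F 91 92 F0 B2 94 95 E9 B1 85.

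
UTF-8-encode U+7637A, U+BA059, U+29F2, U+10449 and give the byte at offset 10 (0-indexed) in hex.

0xB2

U+7637A → 4-byte form F1 B6 8D BA at offsets 0–3.
U+BA059 → 4-byte form F2 BA 81 99 at offsets 4–7.
U+29F2 → 3-byte form E2 A7 B2 at offsets 8–10.
Offset 10 falls in char 3's range; it's byte 3 of E2 A7 B2 = 0xB2.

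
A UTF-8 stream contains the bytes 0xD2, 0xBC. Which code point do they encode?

U+04BC

Leading byte 0xD2 = 11010010 matches 110xxxxx → 2-byte sequence.
Byte 1: 0xD2 = 11010010, payload 10010 (5 bits).
Byte 2: 0xBC = 10111100 (10xxxxxx ✓), payload 111100.
Concatenate: 10010111100 = 0x4BC (11 bits → U+04BC).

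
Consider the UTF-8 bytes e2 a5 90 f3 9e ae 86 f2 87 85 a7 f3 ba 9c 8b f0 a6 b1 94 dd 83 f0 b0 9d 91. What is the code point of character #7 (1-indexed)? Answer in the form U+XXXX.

U+30751

Offset 0: leading byte 0xE2 = 11100010 → 3-byte char #1 = E2 A5 90.
Offset 3: leading byte 0xF3 = 11110011 → 4-byte char #2 = F3 9E AE 86.
Offset 7: leading byte 0xF2 = 11110010 → 4-byte char #3 = F2 87 85 A7.
Offset 11: leading byte 0xF3 = 11110011 → 4-byte char #4 = F3 BA 9C 8B.
Offset 15: leading byte 0xF0 = 11110000 → 4-byte char #5 = F0 A6 B1 94.
Offset 19: leading byte 0xDD = 11011101 → 2-byte char #6 = DD 83.
Offset 21: leading byte 0xF0 = 11110000 → 4-byte char #7 = F0 B0 9D 91.
Leading byte 0xF0 = 11110000 matches 11110xxx → 4-byte sequence.
Byte 1: 0xF0 = 11110000, payload 000 (3 bits).
Byte 2: 0xB0 = 10110000 (10xxxxxx ✓), payload 110000.
Byte 3: 0x9D = 10011101 (10xxxxxx ✓), payload 011101.
Byte 4: 0x91 = 10010001 (10xxxxxx ✓), payload 010001.
Concatenate: 000110000011101010001 = 0x30751 (21 bits → U+30751).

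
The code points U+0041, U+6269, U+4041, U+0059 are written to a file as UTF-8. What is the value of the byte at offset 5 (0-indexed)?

0x81

U+0041 → 1-byte form 41 at offsets 0–0.
U+6269 → 3-byte form E6 89 A9 at offsets 1–3.
U+4041 → 3-byte form E4 81 81 at offsets 4–6.
Offset 5 falls in char 3's range; it's byte 2 of E4 81 81 = 0x81.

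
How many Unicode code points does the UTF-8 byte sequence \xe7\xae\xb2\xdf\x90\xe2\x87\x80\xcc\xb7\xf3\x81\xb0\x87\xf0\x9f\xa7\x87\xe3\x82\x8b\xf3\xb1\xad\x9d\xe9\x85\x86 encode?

9

Byte at offset 0: 0xE7 = 11100111 → 3-byte char (#1). Advance 3.
Byte at offset 3: 0xDF = 11011111 → 2-byte char (#2). Advance 2.
Byte at offset 5: 0xE2 = 11100010 → 3-byte char (#3). Advance 3.
Byte at offset 8: 0xCC = 11001100 → 2-byte char (#4). Advance 2.
Byte at offset 10: 0xF3 = 11110011 → 4-byte char (#5). Advance 4.
Byte at offset 14: 0xF0 = 11110000 → 4-byte char (#6). Advance 4.
Byte at offset 18: 0xE3 = 11100011 → 3-byte char (#7). Advance 3.
Byte at offset 21: 0xF3 = 11110011 → 4-byte char (#8). Advance 4.
Byte at offset 25: 0xE9 = 11101001 → 3-byte char (#9). Advance 3.
Reached end at offset 28 after 9 code points.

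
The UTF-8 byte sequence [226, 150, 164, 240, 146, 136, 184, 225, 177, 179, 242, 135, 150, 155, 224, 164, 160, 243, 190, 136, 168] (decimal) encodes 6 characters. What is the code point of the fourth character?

U+8759B

Offset 0: leading byte 0xE2 = 11100010 → 3-byte char #1 = E2 96 A4.
Offset 3: leading byte 0xF0 = 11110000 → 4-byte char #2 = F0 92 88 B8.
Offset 7: leading byte 0xE1 = 11100001 → 3-byte char #3 = E1 B1 B3.
Offset 10: leading byte 0xF2 = 11110010 → 4-byte char #4 = F2 87 96 9B.
Leading byte 0xF2 = 11110010 matches 11110xxx → 4-byte sequence.
Byte 1: 0xF2 = 11110010, payload 010 (3 bits).
Byte 2: 0x87 = 10000111 (10xxxxxx ✓), payload 000111.
Byte 3: 0x96 = 10010110 (10xxxxxx ✓), payload 010110.
Byte 4: 0x9B = 10011011 (10xxxxxx ✓), payload 011011.
Concatenate: 010000111010110011011 = 0x8759B (21 bits → U+8759B).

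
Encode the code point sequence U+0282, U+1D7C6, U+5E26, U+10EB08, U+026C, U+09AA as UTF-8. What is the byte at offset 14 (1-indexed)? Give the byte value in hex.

0xC9

1-indexed offset 14 is 0-indexed offset 13.
U+0282 → 2-byte form CA 82 at offsets 0–1.
U+1D7C6 → 4-byte form F0 9D 9F 86 at offsets 2–5.
U+5E26 → 3-byte form E5 B8 A6 at offsets 6–8.
U+10EB08 → 4-byte form F4 8E AC 88 at offsets 9–12.
U+026C → 2-byte form C9 AC at offsets 13–14.
Offset 13 falls in char 5's range; it's byte 1 of C9 AC = 0xC9.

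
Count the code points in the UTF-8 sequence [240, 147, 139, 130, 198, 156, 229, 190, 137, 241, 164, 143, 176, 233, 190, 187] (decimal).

Byte at offset 0: 0xF0 = 11110000 → 4-byte char (#1). Advance 4.
Byte at offset 4: 0xC6 = 11000110 → 2-byte char (#2). Advance 2.
Byte at offset 6: 0xE5 = 11100101 → 3-byte char (#3). Advance 3.
Byte at offset 9: 0xF1 = 11110001 → 4-byte char (#4). Advance 4.
Byte at offset 13: 0xE9 = 11101001 → 3-byte char (#5). Advance 3.
Reached end at offset 16 after 5 code points.

5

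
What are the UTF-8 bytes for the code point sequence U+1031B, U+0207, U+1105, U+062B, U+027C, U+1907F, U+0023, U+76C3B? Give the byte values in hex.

F0 90 8C 9B C8 87 E1 84 85 D8 AB C9 BC F0 99 81 BF 23 F1 B6 B0 BB

U+1031B: 4-byte form → F0 90 8C 9B.
U+0207: 2-byte form → C8 87.
U+1105: 3-byte form → E1 84 85.
U+062B: 2-byte form → D8 AB.
U+027C: 2-byte form → C9 BC.
U+1907F: 4-byte form → F0 99 81 BF.
U+0023: 1-byte form → 23.
U+76C3B: 4-byte form → F1 B6 B0 BB.
Concatenated (22 bytes): F0 90 8C 9B C8 87 E1 84 85 D8 AB C9 BC F0 99 81 BF 23 F1 B6 B0 BB.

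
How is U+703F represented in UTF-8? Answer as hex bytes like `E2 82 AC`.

U+703F = 0x703F = 28735 decimal. In range U+0800–U+FFFF → 3-byte form: 1110xxxx 10xxxxxx 10xxxxxx.
Binary (16 bits): 0111000000111111.
Split 4+6+6: 0111 | 000000 | 111111.
Byte 1: 11100111 = 0xE7.
Byte 2: 10000000 = 0x80.
Byte 3: 10111111 = 0xBF.

E7 80 BF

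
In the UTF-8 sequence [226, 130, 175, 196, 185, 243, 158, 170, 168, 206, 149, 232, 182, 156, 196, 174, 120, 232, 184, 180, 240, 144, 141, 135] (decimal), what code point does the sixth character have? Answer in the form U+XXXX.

Offset 0: leading byte 0xE2 = 11100010 → 3-byte char #1 = E2 82 AF.
Offset 3: leading byte 0xC4 = 11000100 → 2-byte char #2 = C4 B9.
Offset 5: leading byte 0xF3 = 11110011 → 4-byte char #3 = F3 9E AA A8.
Offset 9: leading byte 0xCE = 11001110 → 2-byte char #4 = CE 95.
Offset 11: leading byte 0xE8 = 11101000 → 3-byte char #5 = E8 B6 9C.
Offset 14: leading byte 0xC4 = 11000100 → 2-byte char #6 = C4 AE.
Leading byte 0xC4 = 11000100 matches 110xxxxx → 2-byte sequence.
Byte 1: 0xC4 = 11000100, payload 00100 (5 bits).
Byte 2: 0xAE = 10101110 (10xxxxxx ✓), payload 101110.
Concatenate: 00100101110 = 0x12E (11 bits → U+012E).

U+012E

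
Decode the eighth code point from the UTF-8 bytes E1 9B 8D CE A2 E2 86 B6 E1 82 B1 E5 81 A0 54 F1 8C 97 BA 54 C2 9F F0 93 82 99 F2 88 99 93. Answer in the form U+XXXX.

U+0054

Offset 0: leading byte 0xE1 = 11100001 → 3-byte char #1 = E1 9B 8D.
Offset 3: leading byte 0xCE = 11001110 → 2-byte char #2 = CE A2.
Offset 5: leading byte 0xE2 = 11100010 → 3-byte char #3 = E2 86 B6.
Offset 8: leading byte 0xE1 = 11100001 → 3-byte char #4 = E1 82 B1.
Offset 11: leading byte 0xE5 = 11100101 → 3-byte char #5 = E5 81 A0.
Offset 14: leading byte 0x54 = 01010100 → 1-byte char #6 = 54.
Offset 15: leading byte 0xF1 = 11110001 → 4-byte char #7 = F1 8C 97 BA.
Offset 19: leading byte 0x54 = 01010100 → 1-byte char #8 = 54.
Leading byte 0x54 = 01010100 matches 0xxxxxxx → 1-byte sequence.
Byte 1: 0x54 = 01010100, payload 1010100 (7 bits).
Concatenate: 1010100 = 0x54 (7 bits → U+0054).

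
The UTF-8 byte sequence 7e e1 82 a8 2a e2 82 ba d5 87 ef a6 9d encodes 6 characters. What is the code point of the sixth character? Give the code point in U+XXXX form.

U+F99D

Offset 0: leading byte 0x7E = 01111110 → 1-byte char #1 = 7E.
Offset 1: leading byte 0xE1 = 11100001 → 3-byte char #2 = E1 82 A8.
Offset 4: leading byte 0x2A = 00101010 → 1-byte char #3 = 2A.
Offset 5: leading byte 0xE2 = 11100010 → 3-byte char #4 = E2 82 BA.
Offset 8: leading byte 0xD5 = 11010101 → 2-byte char #5 = D5 87.
Offset 10: leading byte 0xEF = 11101111 → 3-byte char #6 = EF A6 9D.
Leading byte 0xEF = 11101111 matches 1110xxxx → 3-byte sequence.
Byte 1: 0xEF = 11101111, payload 1111 (4 bits).
Byte 2: 0xA6 = 10100110 (10xxxxxx ✓), payload 100110.
Byte 3: 0x9D = 10011101 (10xxxxxx ✓), payload 011101.
Concatenate: 1111100110011101 = 0xF99D (16 bits → U+F99D).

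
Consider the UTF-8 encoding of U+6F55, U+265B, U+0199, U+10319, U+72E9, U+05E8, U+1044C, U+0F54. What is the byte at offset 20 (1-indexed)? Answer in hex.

1-indexed offset 20 is 0-indexed offset 19.
U+6F55 → 3-byte form E6 BD 95 at offsets 0–2.
U+265B → 3-byte form E2 99 9B at offsets 3–5.
U+0199 → 2-byte form C6 99 at offsets 6–7.
U+10319 → 4-byte form F0 90 8C 99 at offsets 8–11.
U+72E9 → 3-byte form E7 8B A9 at offsets 12–14.
U+05E8 → 2-byte form D7 A8 at offsets 15–16.
U+1044C → 4-byte form F0 90 91 8C at offsets 17–20.
Offset 19 falls in char 7's range; it's byte 3 of F0 90 91 8C = 0x91.

0x91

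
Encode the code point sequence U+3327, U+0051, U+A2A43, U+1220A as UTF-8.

U+3327: 3-byte form → E3 8C A7.
U+0051: 1-byte form → 51.
U+A2A43: 4-byte form → F2 A2 A9 83.
U+1220A: 4-byte form → F0 92 88 8A.
Concatenated (12 bytes): E3 8C A7 51 F2 A2 A9 83 F0 92 88 8A.

E3 8C A7 51 F2 A2 A9 83 F0 92 88 8A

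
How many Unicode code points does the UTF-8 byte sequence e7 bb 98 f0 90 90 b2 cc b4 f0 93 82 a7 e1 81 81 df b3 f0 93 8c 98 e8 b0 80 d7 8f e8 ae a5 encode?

Byte at offset 0: 0xE7 = 11100111 → 3-byte char (#1). Advance 3.
Byte at offset 3: 0xF0 = 11110000 → 4-byte char (#2). Advance 4.
Byte at offset 7: 0xCC = 11001100 → 2-byte char (#3). Advance 2.
Byte at offset 9: 0xF0 = 11110000 → 4-byte char (#4). Advance 4.
Byte at offset 13: 0xE1 = 11100001 → 3-byte char (#5). Advance 3.
Byte at offset 16: 0xDF = 11011111 → 2-byte char (#6). Advance 2.
Byte at offset 18: 0xF0 = 11110000 → 4-byte char (#7). Advance 4.
Byte at offset 22: 0xE8 = 11101000 → 3-byte char (#8). Advance 3.
Byte at offset 25: 0xD7 = 11010111 → 2-byte char (#9). Advance 2.
Byte at offset 27: 0xE8 = 11101000 → 3-byte char (#10). Advance 3.
Reached end at offset 30 after 10 code points.

10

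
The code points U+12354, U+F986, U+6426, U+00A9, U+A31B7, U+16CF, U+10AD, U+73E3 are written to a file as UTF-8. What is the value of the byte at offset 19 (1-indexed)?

1-indexed offset 19 is 0-indexed offset 18.
U+12354 → 4-byte form F0 92 8D 94 at offsets 0–3.
U+F986 → 3-byte form EF A6 86 at offsets 4–6.
U+6426 → 3-byte form E6 90 A6 at offsets 7–9.
U+00A9 → 2-byte form C2 A9 at offsets 10–11.
U+A31B7 → 4-byte form F2 A3 86 B7 at offsets 12–15.
U+16CF → 3-byte form E1 9B 8F at offsets 16–18.
Offset 18 falls in char 6's range; it's byte 3 of E1 9B 8F = 0x8F.

0x8F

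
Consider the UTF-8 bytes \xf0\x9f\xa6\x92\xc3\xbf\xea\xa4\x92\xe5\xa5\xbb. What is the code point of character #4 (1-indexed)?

Offset 0: leading byte 0xF0 = 11110000 → 4-byte char #1 = F0 9F A6 92.
Offset 4: leading byte 0xC3 = 11000011 → 2-byte char #2 = C3 BF.
Offset 6: leading byte 0xEA = 11101010 → 3-byte char #3 = EA A4 92.
Offset 9: leading byte 0xE5 = 11100101 → 3-byte char #4 = E5 A5 BB.
Leading byte 0xE5 = 11100101 matches 1110xxxx → 3-byte sequence.
Byte 1: 0xE5 = 11100101, payload 0101 (4 bits).
Byte 2: 0xA5 = 10100101 (10xxxxxx ✓), payload 100101.
Byte 3: 0xBB = 10111011 (10xxxxxx ✓), payload 111011.
Concatenate: 0101100101111011 = 0x597B (16 bits → U+597B).

U+597B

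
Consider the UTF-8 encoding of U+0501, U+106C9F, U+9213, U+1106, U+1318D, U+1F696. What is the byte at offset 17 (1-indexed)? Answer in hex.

1-indexed offset 17 is 0-indexed offset 16.
U+0501 → 2-byte form D4 81 at offsets 0–1.
U+106C9F → 4-byte form F4 86 B2 9F at offsets 2–5.
U+9213 → 3-byte form E9 88 93 at offsets 6–8.
U+1106 → 3-byte form E1 84 86 at offsets 9–11.
U+1318D → 4-byte form F0 93 86 8D at offsets 12–15.
U+1F696 → 4-byte form F0 9F 9A 96 at offsets 16–19.
Offset 16 falls in char 6's range; it's byte 1 of F0 9F 9A 96 = 0xF0.

0xF0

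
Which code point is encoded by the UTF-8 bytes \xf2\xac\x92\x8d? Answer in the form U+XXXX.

U+AC48D

Leading byte 0xF2 = 11110010 matches 11110xxx → 4-byte sequence.
Byte 1: 0xF2 = 11110010, payload 010 (3 bits).
Byte 2: 0xAC = 10101100 (10xxxxxx ✓), payload 101100.
Byte 3: 0x92 = 10010010 (10xxxxxx ✓), payload 010010.
Byte 4: 0x8D = 10001101 (10xxxxxx ✓), payload 001101.
Concatenate: 010101100010010001101 = 0xAC48D (21 bits → U+AC48D).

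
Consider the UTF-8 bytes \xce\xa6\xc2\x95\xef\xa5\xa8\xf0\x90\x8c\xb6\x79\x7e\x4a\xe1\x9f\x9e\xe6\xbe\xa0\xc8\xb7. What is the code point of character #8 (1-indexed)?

U+17DE

Offset 0: leading byte 0xCE = 11001110 → 2-byte char #1 = CE A6.
Offset 2: leading byte 0xC2 = 11000010 → 2-byte char #2 = C2 95.
Offset 4: leading byte 0xEF = 11101111 → 3-byte char #3 = EF A5 A8.
Offset 7: leading byte 0xF0 = 11110000 → 4-byte char #4 = F0 90 8C B6.
Offset 11: leading byte 0x79 = 01111001 → 1-byte char #5 = 79.
Offset 12: leading byte 0x7E = 01111110 → 1-byte char #6 = 7E.
Offset 13: leading byte 0x4A = 01001010 → 1-byte char #7 = 4A.
Offset 14: leading byte 0xE1 = 11100001 → 3-byte char #8 = E1 9F 9E.
Leading byte 0xE1 = 11100001 matches 1110xxxx → 3-byte sequence.
Byte 1: 0xE1 = 11100001, payload 0001 (4 bits).
Byte 2: 0x9F = 10011111 (10xxxxxx ✓), payload 011111.
Byte 3: 0x9E = 10011110 (10xxxxxx ✓), payload 011110.
Concatenate: 0001011111011110 = 0x17DE (16 bits → U+17DE).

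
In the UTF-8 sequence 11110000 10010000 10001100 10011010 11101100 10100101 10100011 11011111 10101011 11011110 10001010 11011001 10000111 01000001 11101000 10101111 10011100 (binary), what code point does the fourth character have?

Offset 0: leading byte 0xF0 = 11110000 → 4-byte char #1 = F0 90 8C 9A.
Offset 4: leading byte 0xEC = 11101100 → 3-byte char #2 = EC A5 A3.
Offset 7: leading byte 0xDF = 11011111 → 2-byte char #3 = DF AB.
Offset 9: leading byte 0xDE = 11011110 → 2-byte char #4 = DE 8A.
Leading byte 0xDE = 11011110 matches 110xxxxx → 2-byte sequence.
Byte 1: 0xDE = 11011110, payload 11110 (5 bits).
Byte 2: 0x8A = 10001010 (10xxxxxx ✓), payload 001010.
Concatenate: 11110001010 = 0x78A (11 bits → U+078A).

U+078A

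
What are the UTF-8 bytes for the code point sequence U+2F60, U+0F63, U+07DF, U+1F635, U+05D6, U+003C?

U+2F60: 3-byte form → E2 BD A0.
U+0F63: 3-byte form → E0 BD A3.
U+07DF: 2-byte form → DF 9F.
U+1F635: 4-byte form → F0 9F 98 B5.
U+05D6: 2-byte form → D7 96.
U+003C: 1-byte form → 3C.
Concatenated (15 bytes): E2 BD A0 E0 BD A3 DF 9F F0 9F 98 B5 D7 96 3C.

E2 BD A0 E0 BD A3 DF 9F F0 9F 98 B5 D7 96 3C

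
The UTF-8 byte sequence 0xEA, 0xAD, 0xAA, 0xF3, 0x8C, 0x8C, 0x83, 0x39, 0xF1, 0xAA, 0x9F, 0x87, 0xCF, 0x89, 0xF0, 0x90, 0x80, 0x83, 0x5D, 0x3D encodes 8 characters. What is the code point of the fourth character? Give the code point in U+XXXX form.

U+6A7C7

Offset 0: leading byte 0xEA = 11101010 → 3-byte char #1 = EA AD AA.
Offset 3: leading byte 0xF3 = 11110011 → 4-byte char #2 = F3 8C 8C 83.
Offset 7: leading byte 0x39 = 00111001 → 1-byte char #3 = 39.
Offset 8: leading byte 0xF1 = 11110001 → 4-byte char #4 = F1 AA 9F 87.
Leading byte 0xF1 = 11110001 matches 11110xxx → 4-byte sequence.
Byte 1: 0xF1 = 11110001, payload 001 (3 bits).
Byte 2: 0xAA = 10101010 (10xxxxxx ✓), payload 101010.
Byte 3: 0x9F = 10011111 (10xxxxxx ✓), payload 011111.
Byte 4: 0x87 = 10000111 (10xxxxxx ✓), payload 000111.
Concatenate: 001101010011111000111 = 0x6A7C7 (21 bits → U+6A7C7).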